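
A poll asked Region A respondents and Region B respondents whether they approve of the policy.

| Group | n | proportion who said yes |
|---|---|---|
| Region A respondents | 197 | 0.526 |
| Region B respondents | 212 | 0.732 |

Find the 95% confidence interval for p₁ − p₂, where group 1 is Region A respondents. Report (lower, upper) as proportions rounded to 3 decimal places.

(-0.298, -0.114)

The two standard errors are √(0.5260×0.4740/197) = 0.03558 and √(0.7320×0.2680/212) = 0.03042.
Because the samples are independent, SE_diff = √(0.03558² + 0.03042²) = 0.04681.
Using z* = 1.960 for 95%, ME = 1.960 × 0.04681 = 0.09175.
p̂₁ − p̂₂ = -0.2060; interval -0.2060 ± 0.09175 gives (-0.298, -0.114).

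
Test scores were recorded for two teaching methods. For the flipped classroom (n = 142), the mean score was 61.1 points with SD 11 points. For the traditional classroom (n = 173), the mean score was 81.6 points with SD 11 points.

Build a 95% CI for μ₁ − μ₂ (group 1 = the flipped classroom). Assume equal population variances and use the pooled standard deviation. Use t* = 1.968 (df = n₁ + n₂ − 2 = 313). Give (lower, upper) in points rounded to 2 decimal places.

s_p = √[((n₁−1)s₁² + (n₂−1)s₂²)/(n₁+n₂−2)] = √[(141·11² + 172·11²)/313] = 11.0000.
SE = 11.0000·√(1/142 + 1/173) = 1.2456.
With t* = 1.968, margin = 1.968 × 1.2456 = 2.4513.
x̄₁ − x̄₂ = 61.1 − 81.6 = -20.5000; interval -20.5000 ± 2.4513 = (-22.95, -18.05).

(-22.95, -18.05)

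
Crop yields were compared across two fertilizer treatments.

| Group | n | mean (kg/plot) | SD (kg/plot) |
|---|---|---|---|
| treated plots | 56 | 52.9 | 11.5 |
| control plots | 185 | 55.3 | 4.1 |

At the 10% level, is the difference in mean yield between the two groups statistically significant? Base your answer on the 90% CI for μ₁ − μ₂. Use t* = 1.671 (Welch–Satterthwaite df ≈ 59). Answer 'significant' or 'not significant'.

Standard errors of each mean: 11.5/√56 = 1.5368 and 4.1/√185 = 0.3014.
SE(x̄₁ − x̄₂) = √(1.5368² + 0.3014²) = 1.5661 for independent samples with unequal variances.
With t* = 1.671, the margin is 1.671 × 1.5661 = 2.6170.
x̄₁ − x̄₂ = 52.9 − 55.3 = -2.4000; the interval is -2.4000 ± 2.6170 = (-5.0170, 0.2170).
The interval (-5.0170, 0.2170) contains 0, so the difference is not significant.

not significant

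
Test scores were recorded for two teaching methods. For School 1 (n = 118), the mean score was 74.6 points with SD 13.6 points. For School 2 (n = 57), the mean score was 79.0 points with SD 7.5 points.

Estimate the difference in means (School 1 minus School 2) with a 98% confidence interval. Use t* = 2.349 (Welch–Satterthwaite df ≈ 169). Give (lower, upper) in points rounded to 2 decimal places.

Standard errors of each mean: 13.6/√118 = 1.2520 and 7.5/√57 = 0.9934.
SE(x̄₁ − x̄₂) = √(1.2520² + 0.9934²) = 1.5982 for independent samples with unequal variances.
With t* = 2.349, the margin is 2.349 × 1.5982 = 3.7542.
x̄₁ − x̄₂ = 74.6 − 79.0 = -4.4000; the interval is -4.4000 ± 3.7542 = (-8.15, -0.65).

(-8.15, -0.65)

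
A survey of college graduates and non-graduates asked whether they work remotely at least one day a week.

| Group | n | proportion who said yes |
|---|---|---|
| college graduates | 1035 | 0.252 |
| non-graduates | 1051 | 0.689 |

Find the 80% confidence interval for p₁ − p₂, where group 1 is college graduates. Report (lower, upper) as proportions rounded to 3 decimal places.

The two standard errors are √(0.2520×0.7480/1035) = 0.01350 and √(0.6890×0.3110/1051) = 0.01428.
Because the samples are independent, SE_diff = √(0.01350² + 0.01428²) = 0.01965.
Using z* = 1.282 for 80%, ME = 1.282 × 0.01965 = 0.02519.
p̂₁ − p̂₂ = -0.4370; interval -0.4370 ± 0.02519 gives (-0.462, -0.412).

(-0.462, -0.412)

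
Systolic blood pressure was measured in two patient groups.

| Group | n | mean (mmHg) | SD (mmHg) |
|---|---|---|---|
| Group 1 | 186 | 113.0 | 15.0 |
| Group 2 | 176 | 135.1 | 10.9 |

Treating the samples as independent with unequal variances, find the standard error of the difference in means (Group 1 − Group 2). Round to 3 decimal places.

SE₁ = s₁/√n₁ = 15.0/√186 = 1.0999; SE₂ = 10.9/√176 = 0.8216.
Independent samples, unequal variances: SE_diff = √(SE₁² + SE₂²) = √(1.20978001 + 0.67502656) = 1.3729.

1.373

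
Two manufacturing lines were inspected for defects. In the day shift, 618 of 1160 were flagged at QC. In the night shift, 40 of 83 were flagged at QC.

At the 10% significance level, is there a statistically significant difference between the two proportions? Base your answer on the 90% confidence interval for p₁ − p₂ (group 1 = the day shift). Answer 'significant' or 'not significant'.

First, p̂₁ = 618/1160 = 0.5328; p̂₂ = 40/83 = 0.4819.
The two standard errors are √(0.5328×0.4672/1160) = 0.01465 and √(0.4819×0.5181/83) = 0.05485.
Because the samples are independent, SE_diff = √(0.01465² + 0.05485²) = 0.05677.
Using z* = 1.645 for 90%, ME = 1.645 × 0.05677 = 0.09339.
p̂₁ − p̂₂ = 0.0509; interval 0.0509 ± 0.09339 gives (-0.04249, 0.14429).
The interval (-0.04249, 0.14429) contains 0, so the difference is not significant.

not significant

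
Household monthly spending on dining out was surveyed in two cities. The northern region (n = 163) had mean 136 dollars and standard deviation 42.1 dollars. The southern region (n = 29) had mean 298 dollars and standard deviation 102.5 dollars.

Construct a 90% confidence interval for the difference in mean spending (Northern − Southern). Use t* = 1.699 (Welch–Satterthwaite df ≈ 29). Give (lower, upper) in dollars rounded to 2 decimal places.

(-194.82, -129.18)

Per-group SEs: s₁/√n₁ = 42.1/√163 = 3.2975, s₂/√n₂ = 102.5/√29 = 19.0338.
Unpooled SE of the difference: √(10.87350625 + 362.28554244) = 19.3173.
Margin of error = t* · SE = 1.699 × 19.3173 = 32.8201.
x̄₁ − x̄₂ = 136 − 298 = -162.0000.
CI: -162.0000 ± 32.8201 = (-194.82, -129.18).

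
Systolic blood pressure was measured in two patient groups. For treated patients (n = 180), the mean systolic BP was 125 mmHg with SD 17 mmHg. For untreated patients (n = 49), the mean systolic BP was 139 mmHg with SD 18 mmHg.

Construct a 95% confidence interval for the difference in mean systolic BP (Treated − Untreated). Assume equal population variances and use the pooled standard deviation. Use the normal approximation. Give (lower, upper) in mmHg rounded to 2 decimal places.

(-19.44, -8.56)

Pooled variance s_p² = [179·17² + 48·18²] / (180+49−2) = 296.4009, so s_p = 17.2163.
SE_diff = s_p·√(1/n₁ + 1/n₂) = 17.2163·√(1/180 + 1/49) = 2.7741.
z* = 1.960; margin = 1.960 × 2.7741 = 5.4372.
Difference = 125 − 139 = -14.0000.
-14.0000 ± 5.4372 → (-19.44, -8.56).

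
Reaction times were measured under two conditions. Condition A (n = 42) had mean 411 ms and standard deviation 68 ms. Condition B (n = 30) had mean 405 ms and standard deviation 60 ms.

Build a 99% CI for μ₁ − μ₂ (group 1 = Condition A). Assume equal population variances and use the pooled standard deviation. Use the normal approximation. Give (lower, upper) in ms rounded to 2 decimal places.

Pooled variance s_p² = [41·68² + 29·60²] / (42+30−2) = 4199.7714, so s_p = 64.8056.
SE_diff = s_p·√(1/n₁ + 1/n₂) = 64.8056·√(1/42 + 1/30) = 15.4915.
z* = 2.576; margin = 2.576 × 15.4915 = 39.9061.
Difference = 411 − 405 = 6.0000.
6.0000 ± 39.9061 → (-33.91, 45.91).

(-33.91, 45.91)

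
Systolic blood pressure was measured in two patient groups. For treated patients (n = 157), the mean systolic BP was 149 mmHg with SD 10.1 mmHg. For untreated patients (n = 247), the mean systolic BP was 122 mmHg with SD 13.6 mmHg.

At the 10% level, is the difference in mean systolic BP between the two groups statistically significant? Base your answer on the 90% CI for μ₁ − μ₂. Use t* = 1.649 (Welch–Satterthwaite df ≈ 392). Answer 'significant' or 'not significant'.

significant

Per-group SEs: s₁/√n₁ = 10.1/√157 = 0.8061, s₂/√n₂ = 13.6/√247 = 0.8653.
Unpooled SE of the difference: √(0.64979721 + 0.74874409) = 1.1826.
Margin of error = t* · SE = 1.649 × 1.1826 = 1.9501.
x̄₁ − x̄₂ = 149 − 122 = 27.0000.
CI: 27.0000 ± 1.9501 = (25.0499, 28.9501).
The interval (25.0499, 28.9501) does not contain 0, so the difference is significant.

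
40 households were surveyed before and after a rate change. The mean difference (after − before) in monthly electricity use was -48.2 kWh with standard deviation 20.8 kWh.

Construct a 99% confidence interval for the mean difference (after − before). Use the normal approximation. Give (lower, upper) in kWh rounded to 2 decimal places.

(-56.67, -39.73)

This is a matched-pairs design, so SE = s_d/√n = 20.8/√40 = 3.2888.
Margin = 2.576 × 3.2888 = 8.4719; the interval is -48.2 ± 8.4719 = (-56.67, -39.73).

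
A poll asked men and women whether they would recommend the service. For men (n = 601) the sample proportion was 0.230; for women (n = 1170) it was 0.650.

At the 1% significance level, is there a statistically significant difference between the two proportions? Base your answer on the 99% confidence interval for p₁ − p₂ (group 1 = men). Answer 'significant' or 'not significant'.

significant

SE₁ = √(p̂₁(1−p̂₁)/n₁) = √(0.2300·0.7700/601) = 0.01717; SE₂ = √(0.6500·0.3500/1170) = 0.01394.
Independent samples: SE of the difference = √(SE₁² + SE₂²) = √(0.0002948089 + 0.0001943236) = 0.02212.
z* for 99% confidence is 2.576, so the margin of error is 2.576 × 0.02212 = 0.05698.
Point estimate p̂₁ − p̂₂ = 0.2300 − 0.6500 = -0.4200.
-0.4200 ± 0.05698 → (-0.47698, -0.36302).
The interval (-0.47698, -0.36302) does not contain 0, so the difference is significant.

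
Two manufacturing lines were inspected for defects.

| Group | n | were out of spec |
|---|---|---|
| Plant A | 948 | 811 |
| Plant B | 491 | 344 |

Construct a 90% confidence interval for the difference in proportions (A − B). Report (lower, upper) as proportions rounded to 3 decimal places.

p̂₁ = 811/948 = 0.8555 and p̂₂ = 344/491 = 0.7006.
SE₁ = √(p̂₁(1−p̂₁)/n₁) = √(0.8555·0.1445/948) = 0.01142; SE₂ = √(0.7006·0.2994/491) = 0.02067.
Independent samples: SE of the difference = √(SE₁² + SE₂²) = √(0.0001304164 + 0.0004272489) = 0.02361.
z* for 90% confidence is 1.645, so the margin of error is 1.645 × 0.02361 = 0.03884.
Point estimate p̂₁ − p̂₂ = 0.8555 − 0.7006 = 0.1549.
0.1549 ± 0.03884 → (0.116, 0.194).

(0.116, 0.194)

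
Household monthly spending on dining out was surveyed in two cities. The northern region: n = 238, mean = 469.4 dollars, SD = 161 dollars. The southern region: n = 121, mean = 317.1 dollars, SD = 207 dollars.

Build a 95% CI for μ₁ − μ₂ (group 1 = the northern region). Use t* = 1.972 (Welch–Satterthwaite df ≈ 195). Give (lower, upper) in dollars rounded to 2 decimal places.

Per-group SEs: s₁/√n₁ = 161/√238 = 10.4361, s₂/√n₂ = 207/√121 = 18.8182.
Unpooled SE of the difference: √(108.91218321 + 354.12465124) = 21.5183.
Margin of error = t* · SE = 1.972 × 21.5183 = 42.4341.
x̄₁ − x̄₂ = 469.4 − 317.1 = 152.3000.
CI: 152.3000 ± 42.4341 = (109.87, 194.73).

(109.87, 194.73)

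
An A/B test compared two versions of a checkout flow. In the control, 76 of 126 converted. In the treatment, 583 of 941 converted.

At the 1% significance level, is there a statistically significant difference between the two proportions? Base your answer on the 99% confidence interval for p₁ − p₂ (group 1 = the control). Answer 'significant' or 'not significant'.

First, p̂₁ = 76/126 = 0.6032; p̂₂ = 583/941 = 0.6196.
The two standard errors are √(0.6032×0.3968/126) = 0.04358 and √(0.6196×0.3804/941) = 0.01583.
Because the samples are independent, SE_diff = √(0.04358² + 0.01583²) = 0.04637.
Using z* = 2.576 for 99%, ME = 2.576 × 0.04637 = 0.11945.
p̂₁ − p̂₂ = -0.0164; interval -0.0164 ± 0.11945 gives (-0.13585, 0.10305).
The interval (-0.13585, 0.10305) contains 0, so the difference is not significant.

not significant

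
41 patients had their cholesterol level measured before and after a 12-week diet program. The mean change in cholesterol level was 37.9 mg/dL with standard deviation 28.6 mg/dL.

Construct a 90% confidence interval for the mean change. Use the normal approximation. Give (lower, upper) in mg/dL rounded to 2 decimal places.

Paired design: SE = s_d/√n = 28.6/√41 = 4.4666.
z* = 1.645; margin of error = 1.645 × 4.4666 = 7.3476.
37.9 ± 7.3476 → (30.55, 45.25).

(30.55, 45.25)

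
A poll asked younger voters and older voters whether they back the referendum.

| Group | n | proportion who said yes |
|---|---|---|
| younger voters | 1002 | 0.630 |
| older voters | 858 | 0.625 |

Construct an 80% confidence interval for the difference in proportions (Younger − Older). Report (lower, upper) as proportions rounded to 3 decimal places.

(-0.024, 0.034)

Each SE is √(p̂(1−p̂)/n): √(0.6300·0.3700/1002) = 0.01525 and √(0.6250·0.3750/858) = 0.01653.
SE(p̂₁ − p̂₂) = √(SE₁² + SE₂²) = √(0.0002325625 + 0.0002732409) = 0.02249, since the two samples are independent.
At 80% confidence z* = 1.282; margin = 1.282 × 0.02249 = 0.02883.
The difference is 0.6300 − 0.6250 = 0.0050, so the interval is 0.0050 ± 0.02883 = (-0.024, 0.034).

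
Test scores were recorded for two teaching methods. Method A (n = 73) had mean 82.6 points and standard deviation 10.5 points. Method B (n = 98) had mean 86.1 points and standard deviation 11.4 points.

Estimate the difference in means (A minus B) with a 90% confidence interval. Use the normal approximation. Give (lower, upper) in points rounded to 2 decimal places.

SE₁ = s₁/√n₁ = 10.5/√73 = 1.2289; SE₂ = 11.4/√98 = 1.1516.
Independent samples, unequal variances: SE_diff = √(SE₁² + SE₂²) = √(1.51019521 + 1.32618256) = 1.6842.
z* = 1.645, so margin of error = 1.645 × 1.6842 = 2.7705.
Difference in means = 82.6 − 86.1 = -3.5000.
-3.5000 ± 2.7705 → (-6.27, -0.73).

(-6.27, -0.73)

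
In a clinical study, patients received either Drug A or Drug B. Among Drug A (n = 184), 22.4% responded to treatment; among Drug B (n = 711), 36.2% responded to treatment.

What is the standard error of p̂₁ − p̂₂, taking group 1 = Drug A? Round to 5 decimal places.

0.03563

SE₁ = √(p̂₁(1−p̂₁)/n₁) = √(0.2240·0.7760/184) = 0.03074; SE₂ = √(0.3620·0.6380/711) = 0.01802.
Independent samples: SE of the difference = √(SE₁² + SE₂²) = √(0.0009449476 + 0.0003247204) = 0.03563.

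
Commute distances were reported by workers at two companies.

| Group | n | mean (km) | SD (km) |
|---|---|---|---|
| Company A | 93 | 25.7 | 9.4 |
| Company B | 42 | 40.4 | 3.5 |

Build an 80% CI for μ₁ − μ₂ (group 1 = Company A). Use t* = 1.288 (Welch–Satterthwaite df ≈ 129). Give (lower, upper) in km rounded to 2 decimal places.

Standard errors of each mean: 9.4/√93 = 0.9747 and 3.5/√42 = 0.5401.
SE(x̄₁ − x̄₂) = √(0.9747² + 0.5401²) = 1.1143 for independent samples with unequal variances.
With t* = 1.288, the margin is 1.288 × 1.1143 = 1.4352.
x̄₁ − x̄₂ = 25.7 − 40.4 = -14.7000; the interval is -14.7000 ± 1.4352 = (-16.14, -13.26).

(-16.14, -13.26)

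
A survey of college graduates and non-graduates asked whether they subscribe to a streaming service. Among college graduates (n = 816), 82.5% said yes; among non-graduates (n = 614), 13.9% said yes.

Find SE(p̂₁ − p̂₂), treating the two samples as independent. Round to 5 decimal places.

0.01928

SE₁ = √(p̂₁(1−p̂₁)/n₁) = √(0.8250·0.1750/816) = 0.01330; SE₂ = √(0.1390·0.8610/614) = 0.01396.
Independent samples: SE of the difference = √(SE₁² + SE₂²) = √(0.00017689 + 0.0001948816) = 0.01928.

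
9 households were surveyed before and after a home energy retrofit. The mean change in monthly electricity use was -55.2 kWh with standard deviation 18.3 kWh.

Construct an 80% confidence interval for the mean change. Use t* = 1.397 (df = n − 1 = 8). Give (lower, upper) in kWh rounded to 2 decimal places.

Paired design: SE = s_d/√n = 18.3/√9 = 6.1000.
t* = 1.397; margin of error = 1.397 × 6.1000 = 8.5217.
-55.2 ± 8.5217 → (-63.72, -46.68).

(-63.72, -46.68)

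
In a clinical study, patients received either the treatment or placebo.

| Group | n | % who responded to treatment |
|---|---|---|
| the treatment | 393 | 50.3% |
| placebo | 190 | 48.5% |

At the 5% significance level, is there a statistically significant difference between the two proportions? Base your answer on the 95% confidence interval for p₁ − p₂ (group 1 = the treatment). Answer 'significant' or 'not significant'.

not significant

SE₁ = √(p̂₁(1−p̂₁)/n₁) = √(0.5030·0.4970/393) = 0.02522; SE₂ = √(0.4850·0.5150/190) = 0.03626.
Independent samples: SE of the difference = √(SE₁² + SE₂²) = √(0.0006360484 + 0.0013147876) = 0.04417.
z* for 95% confidence is 1.960, so the margin of error is 1.960 × 0.04417 = 0.08657.
Point estimate p̂₁ − p̂₂ = 0.5030 − 0.4850 = 0.0180.
0.0180 ± 0.08657 → (-0.06857, 0.10457).
The interval (-0.06857, 0.10457) contains 0, so the difference is not significant.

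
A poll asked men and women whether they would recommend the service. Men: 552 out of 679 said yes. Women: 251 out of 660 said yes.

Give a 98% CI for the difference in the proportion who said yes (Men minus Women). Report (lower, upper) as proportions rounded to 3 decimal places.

(0.377, 0.489)

First, p̂₁ = 552/679 = 0.8130; p̂₂ = 251/660 = 0.3803.
The two standard errors are √(0.8130×0.1870/679) = 0.01496 and √(0.3803×0.6197/660) = 0.01890.
Because the samples are independent, SE_diff = √(0.01496² + 0.01890²) = 0.02410.
Using z* = 2.326 for 98%, ME = 2.326 × 0.02410 = 0.05606.
p̂₁ − p̂₂ = 0.4327; interval 0.4327 ± 0.05606 gives (0.377, 0.489).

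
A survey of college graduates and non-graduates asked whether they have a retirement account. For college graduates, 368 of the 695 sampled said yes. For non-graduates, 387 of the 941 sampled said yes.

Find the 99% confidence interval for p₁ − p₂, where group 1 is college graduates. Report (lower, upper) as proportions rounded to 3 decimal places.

(0.054, 0.182)

p̂₁ = 368/695 = 0.5295 and p̂₂ = 387/941 = 0.4113.
SE₁ = √(p̂₁(1−p̂₁)/n₁) = √(0.5295·0.4705/695) = 0.01893; SE₂ = √(0.4113·0.5887/941) = 0.01604.
Independent samples: SE of the difference = √(SE₁² + SE₂²) = √(0.0003583449 + 0.0002572816) = 0.02481.
z* for 99% confidence is 2.576, so the margin of error is 2.576 × 0.02481 = 0.06391.
Point estimate p̂₁ − p̂₂ = 0.5295 − 0.4113 = 0.1182.
0.1182 ± 0.06391 → (0.054, 0.182).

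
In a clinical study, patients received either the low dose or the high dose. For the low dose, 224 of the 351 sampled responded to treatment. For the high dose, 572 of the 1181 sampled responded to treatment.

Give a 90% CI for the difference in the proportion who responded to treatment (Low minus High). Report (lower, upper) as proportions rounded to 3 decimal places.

(0.105, 0.202)

p̂₁ = 224/351 = 0.6382 and p̂₂ = 572/1181 = 0.4843.
SE₁ = √(p̂₁(1−p̂₁)/n₁) = √(0.6382·0.3618/351) = 0.02565; SE₂ = √(0.4843·0.5157/1181) = 0.01454.
Independent samples: SE of the difference = √(SE₁² + SE₂²) = √(0.0006579225 + 0.0002114116) = 0.02948.
z* for 90% confidence is 1.645, so the margin of error is 1.645 × 0.02948 = 0.04849.
Point estimate p̂₁ − p̂₂ = 0.6382 − 0.4843 = 0.1539.
0.1539 ± 0.04849 → (0.105, 0.202).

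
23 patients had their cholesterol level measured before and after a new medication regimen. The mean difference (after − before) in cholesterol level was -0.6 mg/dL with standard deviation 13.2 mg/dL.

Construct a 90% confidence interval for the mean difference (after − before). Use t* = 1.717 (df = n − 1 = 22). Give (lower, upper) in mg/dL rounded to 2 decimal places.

(-5.33, 4.13)

Paired design: SE = s_d/√n = 13.2/√23 = 2.7524.
t* = 1.717; margin of error = 1.717 × 2.7524 = 4.7259.
-0.6 ± 4.7259 → (-5.33, 4.13).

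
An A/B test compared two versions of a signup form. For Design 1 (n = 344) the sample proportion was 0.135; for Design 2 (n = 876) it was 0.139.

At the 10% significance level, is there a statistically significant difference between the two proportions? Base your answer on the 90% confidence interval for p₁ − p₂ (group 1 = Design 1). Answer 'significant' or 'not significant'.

not significant

Each SE is √(p̂(1−p̂)/n): √(0.1350·0.8650/344) = 0.01842 and √(0.1390·0.8610/876) = 0.01169.
SE(p̂₁ − p̂₂) = √(SE₁² + SE₂²) = √(0.0003392964 + 0.0001366561) = 0.02182, since the two samples are independent.
At 90% confidence z* = 1.645; margin = 1.645 × 0.02182 = 0.03589.
The difference is 0.1350 − 0.1390 = -0.0040, so the interval is -0.0040 ± 0.03589 = (-0.03989, 0.03189).
The interval (-0.03989, 0.03189) contains 0, so the difference is not significant.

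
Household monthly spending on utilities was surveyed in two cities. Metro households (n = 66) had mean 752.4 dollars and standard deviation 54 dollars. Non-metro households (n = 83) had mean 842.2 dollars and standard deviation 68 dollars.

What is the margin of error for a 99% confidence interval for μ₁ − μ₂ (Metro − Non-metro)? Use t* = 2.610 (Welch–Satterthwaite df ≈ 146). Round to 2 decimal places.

26.09

Standard errors of each mean: 54/√66 = 6.6469 and 68/√83 = 7.4640.
SE(x̄₁ − x̄₂) = √(6.6469² + 7.4640²) = 9.9946 for independent samples with unequal variances.
With t* = 2.610, the margin is 2.610 × 9.9946 = 26.0859.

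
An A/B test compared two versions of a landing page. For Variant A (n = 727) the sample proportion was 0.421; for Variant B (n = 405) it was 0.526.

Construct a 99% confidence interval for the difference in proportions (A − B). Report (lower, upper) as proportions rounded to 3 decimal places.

(-0.184, -0.026)

The two standard errors are √(0.4210×0.5790/727) = 0.01831 and √(0.5260×0.4740/405) = 0.02481.
Because the samples are independent, SE_diff = √(0.01831² + 0.02481²) = 0.03083.
Using z* = 2.576 for 99%, ME = 2.576 × 0.03083 = 0.07942.
p̂₁ − p̂₂ = -0.1050; interval -0.1050 ± 0.07942 gives (-0.184, -0.026).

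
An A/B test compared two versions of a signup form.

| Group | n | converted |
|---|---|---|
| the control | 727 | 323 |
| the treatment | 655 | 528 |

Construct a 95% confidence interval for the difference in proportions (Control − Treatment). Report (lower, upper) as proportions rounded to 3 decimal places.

(-0.409, -0.315)

First, p̂₁ = 323/727 = 0.4443; p̂₂ = 528/655 = 0.8061.
The two standard errors are √(0.4443×0.5557/727) = 0.01843 and √(0.8061×0.1939/655) = 0.01545.
Because the samples are independent, SE_diff = √(0.01843² + 0.01545²) = 0.02405.
Using z* = 1.960 for 95%, ME = 1.960 × 0.02405 = 0.04714.
p̂₁ − p̂₂ = -0.3618; interval -0.3618 ± 0.04714 gives (-0.409, -0.315).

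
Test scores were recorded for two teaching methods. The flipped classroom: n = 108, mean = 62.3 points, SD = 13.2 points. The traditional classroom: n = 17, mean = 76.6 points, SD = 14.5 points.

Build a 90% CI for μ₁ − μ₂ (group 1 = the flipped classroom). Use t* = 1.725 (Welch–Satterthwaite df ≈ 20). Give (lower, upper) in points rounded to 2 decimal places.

(-20.75, -7.85)

SE₁ = s₁/√n₁ = 13.2/√108 = 1.2702; SE₂ = 14.5/√17 = 3.5168.
Independent samples, unequal variances: SE_diff = √(SE₁² + SE₂²) = √(1.61340804 + 12.36788224) = 3.7392.
t* = 1.725, so margin of error = 1.725 × 3.7392 = 6.4501.
Difference in means = 62.3 − 76.6 = -14.3000.
-14.3000 ± 6.4501 → (-20.75, -7.85).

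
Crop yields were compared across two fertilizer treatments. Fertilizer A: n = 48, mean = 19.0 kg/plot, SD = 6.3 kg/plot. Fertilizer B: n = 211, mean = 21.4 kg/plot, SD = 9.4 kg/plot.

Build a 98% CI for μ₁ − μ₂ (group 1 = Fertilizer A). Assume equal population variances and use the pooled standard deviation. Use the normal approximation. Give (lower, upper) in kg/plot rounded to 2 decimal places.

Pooled variance s_p² = [47·6.3² + 210·9.4²] / (48+211−2) = 79.4593, so s_p = 8.9140.
SE_diff = s_p·√(1/n₁ + 1/n₂) = 8.9140·√(1/48 + 1/211) = 1.4255.
z* = 2.326; margin = 2.326 × 1.4255 = 3.3157.
Difference = 19.0 − 21.4 = -2.4000.
-2.4000 ± 3.3157 → (-5.72, 0.92).

(-5.72, 0.92)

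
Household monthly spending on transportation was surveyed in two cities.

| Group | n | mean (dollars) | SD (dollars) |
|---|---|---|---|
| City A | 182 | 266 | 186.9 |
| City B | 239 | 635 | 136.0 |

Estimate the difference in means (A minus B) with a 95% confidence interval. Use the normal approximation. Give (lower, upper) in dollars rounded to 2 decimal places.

(-401.17, -336.83)

Per-group SEs: s₁/√n₁ = 186.9/√182 = 13.8539, s₂/√n₂ = 136.0/√239 = 8.7971.
Unpooled SE of the difference: √(191.93054521 + 77.38896841) = 16.4110.
Margin of error = z* · SE = 1.960 × 16.4110 = 32.1656.
x̄₁ − x̄₂ = 266 − 635 = -369.0000.
CI: -369.0000 ± 32.1656 = (-401.17, -336.83).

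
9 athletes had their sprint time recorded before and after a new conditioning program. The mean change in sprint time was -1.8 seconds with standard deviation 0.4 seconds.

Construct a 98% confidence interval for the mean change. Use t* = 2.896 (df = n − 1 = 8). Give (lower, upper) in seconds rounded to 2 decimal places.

(-2.19, -1.41)

Paired design: SE = s_d/√n = 0.4/√9 = 0.1333.
t* = 2.896; margin of error = 2.896 × 0.1333 = 0.3860.
-1.8 ± 0.3860 → (-2.19, -1.41).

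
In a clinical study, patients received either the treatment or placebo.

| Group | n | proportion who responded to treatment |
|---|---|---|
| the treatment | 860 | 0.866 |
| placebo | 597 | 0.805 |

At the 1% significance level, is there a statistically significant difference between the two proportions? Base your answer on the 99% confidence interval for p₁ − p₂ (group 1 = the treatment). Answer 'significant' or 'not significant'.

significant

The two standard errors are √(0.8660×0.1340/860) = 0.01162 and √(0.8050×0.1950/597) = 0.01622.
Because the samples are independent, SE_diff = √(0.01162² + 0.01622²) = 0.01995.
Using z* = 2.576 for 99%, ME = 2.576 × 0.01995 = 0.05139.
p̂₁ − p̂₂ = 0.0610; interval 0.0610 ± 0.05139 gives (0.00961, 0.11239).
The interval (0.00961, 0.11239) does not contain 0, so the difference is significant.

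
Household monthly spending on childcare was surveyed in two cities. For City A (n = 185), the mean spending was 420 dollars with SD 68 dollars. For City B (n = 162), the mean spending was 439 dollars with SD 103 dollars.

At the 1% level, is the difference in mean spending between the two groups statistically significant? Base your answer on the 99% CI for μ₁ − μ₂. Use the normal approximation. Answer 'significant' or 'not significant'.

SE₁ = s₁/√n₁ = 68/√185 = 4.9995; SE₂ = 103/√162 = 8.0924.
Independent samples, unequal variances: SE_diff = √(SE₁² + SE₂²) = √(24.99500025 + 65.48693776) = 9.5122.
z* = 2.576, so margin of error = 2.576 × 9.5122 = 24.5034.
Difference in means = 420 − 439 = -19.0000.
-19.0000 ± 24.5034 → (-43.5034, 5.5034).
The interval (-43.5034, 5.5034) contains 0, so the difference is not significant.

not significant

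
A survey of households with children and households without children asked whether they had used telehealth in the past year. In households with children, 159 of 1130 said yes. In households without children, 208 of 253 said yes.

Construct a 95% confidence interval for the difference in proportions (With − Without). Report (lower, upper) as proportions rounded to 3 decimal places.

p̂₁ = 159/1130 = 0.1407 and p̂₂ = 208/253 = 0.8221.
SE₁ = √(p̂₁(1−p̂₁)/n₁) = √(0.1407·0.8593/1130) = 0.01034; SE₂ = √(0.8221·0.1779/253) = 0.02404.
Independent samples: SE of the difference = √(SE₁² + SE₂²) = √(0.0001069156 + 0.0005779216) = 0.02617.
z* for 95% confidence is 1.960, so the margin of error is 1.960 × 0.02617 = 0.05129.
Point estimate p̂₁ − p̂₂ = 0.1407 − 0.8221 = -0.6814.
-0.6814 ± 0.05129 → (-0.733, -0.630).

(-0.733, -0.630)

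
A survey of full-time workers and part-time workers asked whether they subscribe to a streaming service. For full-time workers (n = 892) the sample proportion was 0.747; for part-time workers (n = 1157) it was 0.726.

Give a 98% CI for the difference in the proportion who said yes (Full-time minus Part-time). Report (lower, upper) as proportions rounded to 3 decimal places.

(-0.025, 0.067)

Each SE is √(p̂(1−p̂)/n): √(0.7470·0.2530/892) = 0.01456 and √(0.7260·0.2740/1157) = 0.01311.
SE(p̂₁ − p̂₂) = √(SE₁² + SE₂²) = √(0.0002119936 + 0.0001718721) = 0.01959, since the two samples are independent.
At 98% confidence z* = 2.326; margin = 2.326 × 0.01959 = 0.04557.
The difference is 0.7470 − 0.7260 = 0.0210, so the interval is 0.0210 ± 0.04557 = (-0.025, 0.067).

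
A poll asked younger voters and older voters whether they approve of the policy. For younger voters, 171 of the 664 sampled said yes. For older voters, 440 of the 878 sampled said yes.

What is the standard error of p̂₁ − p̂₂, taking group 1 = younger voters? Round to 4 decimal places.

0.0239

First, p̂₁ = 171/664 = 0.2575; p̂₂ = 440/878 = 0.5011.
The two standard errors are √(0.2575×0.7425/664) = 0.01697 and √(0.5011×0.4989/878) = 0.01687.
Because the samples are independent, SE_diff = √(0.01697² + 0.01687²) = 0.02393.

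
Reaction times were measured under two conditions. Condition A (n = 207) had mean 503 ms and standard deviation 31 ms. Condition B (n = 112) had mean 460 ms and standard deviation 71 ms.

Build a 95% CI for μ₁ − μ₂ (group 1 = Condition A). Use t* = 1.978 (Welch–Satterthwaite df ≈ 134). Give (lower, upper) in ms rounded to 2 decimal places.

Per-group SEs: s₁/√n₁ = 31/√207 = 2.1546, s₂/√n₂ = 71/√112 = 6.7089.
Unpooled SE of the difference: √(4.64230116 + 45.00933921) = 7.0464.
Margin of error = t* · SE = 1.978 × 7.0464 = 13.9378.
x̄₁ − x̄₂ = 503 − 460 = 43.0000.
CI: 43.0000 ± 13.9378 = (29.06, 56.94).

(29.06, 56.94)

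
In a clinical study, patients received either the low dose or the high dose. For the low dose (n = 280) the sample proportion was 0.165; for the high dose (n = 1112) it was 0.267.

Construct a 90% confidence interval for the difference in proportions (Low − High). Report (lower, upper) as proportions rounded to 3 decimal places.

Each SE is √(p̂(1−p̂)/n): √(0.1650·0.8350/280) = 0.02218 and √(0.2670·0.7330/1112) = 0.01327.
SE(p̂₁ − p̂₂) = √(SE₁² + SE₂²) = √(0.0004919524 + 0.0001760929) = 0.02585, since the two samples are independent.
At 90% confidence z* = 1.645; margin = 1.645 × 0.02585 = 0.04252.
The difference is 0.1650 − 0.2670 = -0.1020, so the interval is -0.1020 ± 0.04252 = (-0.145, -0.059).

(-0.145, -0.059)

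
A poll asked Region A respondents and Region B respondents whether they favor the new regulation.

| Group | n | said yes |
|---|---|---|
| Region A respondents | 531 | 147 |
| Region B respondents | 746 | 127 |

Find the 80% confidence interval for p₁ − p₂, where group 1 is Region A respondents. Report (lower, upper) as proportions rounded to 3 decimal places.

(0.076, 0.137)

p̂₁ = 147/531 = 0.2768 and p̂₂ = 127/746 = 0.1702.
SE₁ = √(p̂₁(1−p̂₁)/n₁) = √(0.2768·0.7232/531) = 0.01942; SE₂ = √(0.1702·0.8298/746) = 0.01376.
Independent samples: SE of the difference = √(SE₁² + SE₂²) = √(0.0003771364 + 0.0001893376) = 0.02380.
z* for 80% confidence is 1.282, so the margin of error is 1.282 × 0.02380 = 0.03051.
Point estimate p̂₁ − p̂₂ = 0.2768 − 0.1702 = 0.1066.
0.1066 ± 0.03051 → (0.076, 0.137).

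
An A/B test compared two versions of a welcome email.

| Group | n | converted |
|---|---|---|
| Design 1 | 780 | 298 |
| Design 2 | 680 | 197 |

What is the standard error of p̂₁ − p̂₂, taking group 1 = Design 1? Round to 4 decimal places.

p̂₁ = 298/780 = 0.3821 and p̂₂ = 197/680 = 0.2897.
SE₁ = √(p̂₁(1−p̂₁)/n₁) = √(0.3821·0.6179/780) = 0.01740; SE₂ = √(0.2897·0.7103/680) = 0.01740.
Independent samples: SE of the difference = √(SE₁² + SE₂²) = √(0.00030276 + 0.00030276) = 0.02461.

0.0246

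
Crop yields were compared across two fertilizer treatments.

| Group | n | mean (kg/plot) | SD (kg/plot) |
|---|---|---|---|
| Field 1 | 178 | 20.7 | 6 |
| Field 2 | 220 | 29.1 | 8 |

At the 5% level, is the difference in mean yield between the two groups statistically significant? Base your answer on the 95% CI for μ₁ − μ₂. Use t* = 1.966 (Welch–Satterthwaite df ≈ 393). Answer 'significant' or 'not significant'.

significant

SE₁ = s₁/√n₁ = 6/√178 = 0.4497; SE₂ = 8/√220 = 0.5394.
Independent samples, unequal variances: SE_diff = √(SE₁² + SE₂²) = √(0.20223009 + 0.29095236) = 0.7023.
t* = 1.966, so margin of error = 1.966 × 0.7023 = 1.3807.
Difference in means = 20.7 − 29.1 = -8.4000.
-8.4000 ± 1.3807 → (-9.7807, -7.0193).
The interval (-9.7807, -7.0193) does not contain 0, so the difference is significant.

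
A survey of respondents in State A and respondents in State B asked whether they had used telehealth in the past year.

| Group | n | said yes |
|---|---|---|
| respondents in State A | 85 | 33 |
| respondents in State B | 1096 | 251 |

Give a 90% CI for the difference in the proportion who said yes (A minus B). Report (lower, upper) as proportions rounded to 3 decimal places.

(0.070, 0.249)

p̂₁ = 33/85 = 0.3882 and p̂₂ = 251/1096 = 0.2290.
SE₁ = √(p̂₁(1−p̂₁)/n₁) = √(0.3882·0.6118/85) = 0.05286; SE₂ = √(0.2290·0.7710/1096) = 0.01269.
Independent samples: SE of the difference = √(SE₁² + SE₂²) = √(0.0027941796 + 0.0001610361) = 0.05436.
z* for 90% confidence is 1.645, so the margin of error is 1.645 × 0.05436 = 0.08942.
Point estimate p̂₁ − p̂₂ = 0.3882 − 0.2290 = 0.1592.
0.1592 ± 0.08942 → (0.070, 0.249).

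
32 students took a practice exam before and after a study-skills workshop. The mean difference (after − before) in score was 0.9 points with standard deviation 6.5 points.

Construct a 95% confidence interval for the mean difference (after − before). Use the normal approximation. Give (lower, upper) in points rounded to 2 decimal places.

Paired design: SE = s_d/√n = 6.5/√32 = 1.1490.
z* = 1.960; margin of error = 1.960 × 1.1490 = 2.2520.
0.9 ± 2.2520 → (-1.35, 3.15).

(-1.35, 3.15)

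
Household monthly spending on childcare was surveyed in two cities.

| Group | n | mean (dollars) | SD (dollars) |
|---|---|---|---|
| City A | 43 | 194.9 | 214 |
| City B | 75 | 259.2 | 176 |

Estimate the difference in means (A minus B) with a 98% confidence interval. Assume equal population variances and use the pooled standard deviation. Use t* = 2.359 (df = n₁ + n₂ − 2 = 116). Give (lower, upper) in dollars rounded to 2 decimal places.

Pooled variance s_p² = [42·214² + 74·176²] / (43+75−2) = 36341.8621, so s_p = 190.6354.
SE_diff = s_p·√(1/n₁ + 1/n₂) = 190.6354·√(1/43 + 1/75) = 36.4653.
t* = 2.359; margin = 2.359 × 36.4653 = 86.0216.
Difference = 194.9 − 259.2 = -64.3000.
-64.3000 ± 86.0216 → (-150.32, 21.72).

(-150.32, 21.72)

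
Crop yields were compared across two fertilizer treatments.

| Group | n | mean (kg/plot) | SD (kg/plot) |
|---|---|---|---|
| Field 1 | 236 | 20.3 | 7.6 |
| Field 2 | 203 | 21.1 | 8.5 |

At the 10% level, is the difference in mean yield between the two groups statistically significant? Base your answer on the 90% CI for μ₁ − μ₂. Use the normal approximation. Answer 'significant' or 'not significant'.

not significant

Per-group SEs: s₁/√n₁ = 7.6/√236 = 0.4947, s₂/√n₂ = 8.5/√203 = 0.5966.
Unpooled SE of the difference: √(0.24472809 + 0.35593156) = 0.7750.
Margin of error = z* · SE = 1.645 × 0.7750 = 1.2749.
x̄₁ − x̄₂ = 20.3 − 21.1 = -0.8000.
CI: -0.8000 ± 1.2749 = (-2.0749, 0.4749).
The interval (-2.0749, 0.4749) contains 0, so the difference is not significant.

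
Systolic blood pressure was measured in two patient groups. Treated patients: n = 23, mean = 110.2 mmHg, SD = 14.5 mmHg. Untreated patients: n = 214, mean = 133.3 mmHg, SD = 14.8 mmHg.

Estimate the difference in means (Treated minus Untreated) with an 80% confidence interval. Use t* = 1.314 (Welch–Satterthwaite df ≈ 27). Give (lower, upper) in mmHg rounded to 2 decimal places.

(-27.29, -18.91)

Per-group SEs: s₁/√n₁ = 14.5/√23 = 3.0235, s₂/√n₂ = 14.8/√214 = 1.0117.
Unpooled SE of the difference: √(9.14155225 + 1.02353689) = 3.1883.
Margin of error = t* · SE = 1.314 × 3.1883 = 4.1894.
x̄₁ − x̄₂ = 110.2 − 133.3 = -23.1000.
CI: -23.1000 ± 4.1894 = (-27.29, -18.91).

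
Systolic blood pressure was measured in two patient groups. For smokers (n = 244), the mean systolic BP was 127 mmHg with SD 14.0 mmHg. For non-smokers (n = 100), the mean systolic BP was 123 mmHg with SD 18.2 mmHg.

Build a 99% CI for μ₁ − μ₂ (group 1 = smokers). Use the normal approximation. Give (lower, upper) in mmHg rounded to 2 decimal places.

(-1.23, 9.23)

SE₁ = s₁/√n₁ = 14.0/√244 = 0.8963; SE₂ = 18.2/√100 = 1.8200.
Independent samples, unequal variances: SE_diff = √(SE₁² + SE₂²) = √(0.80335369 + 3.3124) = 2.0287.
z* = 2.576, so margin of error = 2.576 × 2.0287 = 5.2259.
Difference in means = 127 − 123 = 4.0000.
4.0000 ± 5.2259 → (-1.23, 9.23).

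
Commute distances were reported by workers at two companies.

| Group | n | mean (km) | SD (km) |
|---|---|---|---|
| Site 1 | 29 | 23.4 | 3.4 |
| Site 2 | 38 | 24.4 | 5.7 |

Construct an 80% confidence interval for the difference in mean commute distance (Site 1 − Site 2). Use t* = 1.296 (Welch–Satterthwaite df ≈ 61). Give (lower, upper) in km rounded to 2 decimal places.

(-2.45, 0.45)

Standard errors of each mean: 3.4/√29 = 0.6314 and 5.7/√38 = 0.9247.
SE(x̄₁ − x̄₂) = √(0.6314² + 0.9247²) = 1.1197 for independent samples with unequal variances.
With t* = 1.296, the margin is 1.296 × 1.1197 = 1.4511.
x̄₁ − x̄₂ = 23.4 − 24.4 = -1.0000; the interval is -1.0000 ± 1.4511 = (-2.45, 0.45).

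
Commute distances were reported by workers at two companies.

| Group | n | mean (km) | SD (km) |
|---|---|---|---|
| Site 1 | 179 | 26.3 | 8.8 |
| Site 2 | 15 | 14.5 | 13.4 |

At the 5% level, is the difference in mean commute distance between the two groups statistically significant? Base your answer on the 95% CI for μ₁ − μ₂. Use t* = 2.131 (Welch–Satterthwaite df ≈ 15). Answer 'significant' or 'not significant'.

significant

Standard errors of each mean: 8.8/√179 = 0.6577 and 13.4/√15 = 3.4599.
SE(x̄₁ − x̄₂) = √(0.6577² + 3.4599²) = 3.5219 for independent samples with unequal variances.
With t* = 2.131, the margin is 2.131 × 3.5219 = 7.5052.
x̄₁ − x̄₂ = 26.3 − 14.5 = 11.8000; the interval is 11.8000 ± 7.5052 = (4.2948, 19.3052).
The interval (4.2948, 19.3052) does not contain 0, so the difference is significant.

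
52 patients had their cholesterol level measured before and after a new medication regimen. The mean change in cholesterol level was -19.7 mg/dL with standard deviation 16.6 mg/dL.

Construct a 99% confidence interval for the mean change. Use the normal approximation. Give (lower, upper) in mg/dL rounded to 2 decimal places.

(-25.63, -13.77)

This is a matched-pairs design, so SE = s_d/√n = 16.6/√52 = 2.3020.
Margin = 2.576 × 2.3020 = 5.9300; the interval is -19.7 ± 5.9300 = (-25.63, -13.77).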